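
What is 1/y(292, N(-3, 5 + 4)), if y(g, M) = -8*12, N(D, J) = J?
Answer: -1/96 ≈ -0.010417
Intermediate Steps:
y(g, M) = -96
1/y(292, N(-3, 5 + 4)) = 1/(-96) = -1/96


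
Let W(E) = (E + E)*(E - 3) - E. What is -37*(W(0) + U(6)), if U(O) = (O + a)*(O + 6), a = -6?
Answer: 0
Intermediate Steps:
U(O) = (-6 + O)*(6 + O) (U(O) = (O - 6)*(O + 6) = (-6 + O)*(6 + O))
W(E) = -E + 2*E*(-3 + E) (W(E) = (2*E)*(-3 + E) - E = 2*E*(-3 + E) - E = -E + 2*E*(-3 + E))
-37*(W(0) + U(6)) = -37*(0*(-7 + 2*0) + (-36 + 6²)) = -37*(0*(-7 + 0) + (-36 + 36)) = -37*(0*(-7) + 0) = -37*(0 + 0) = -37*0 = 0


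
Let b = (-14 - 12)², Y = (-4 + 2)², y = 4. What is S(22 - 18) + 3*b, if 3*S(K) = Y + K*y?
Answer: 6104/3 ≈ 2034.7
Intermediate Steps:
Y = 4 (Y = (-2)² = 4)
b = 676 (b = (-26)² = 676)
S(K) = 4/3 + 4*K/3 (S(K) = (4 + K*4)/3 = (4 + 4*K)/3 = 4/3 + 4*K/3)
S(22 - 18) + 3*b = (4/3 + 4*(22 - 18)/3) + 3*676 = (4/3 + (4/3)*4) + 2028 = (4/3 + 16/3) + 2028 = 20/3 + 2028 = 6104/3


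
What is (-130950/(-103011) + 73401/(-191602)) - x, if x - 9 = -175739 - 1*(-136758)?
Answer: 256404107082691/6579037874 ≈ 38973.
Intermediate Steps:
x = -38972 (x = 9 + (-175739 - 1*(-136758)) = 9 + (-175739 + 136758) = 9 - 38981 = -38972)
(-130950/(-103011) + 73401/(-191602)) - x = (-130950/(-103011) + 73401/(-191602)) - 1*(-38972) = (-130950*(-1/103011) + 73401*(-1/191602)) + 38972 = (43650/34337 - 73401/191602) + 38972 = 5843057163/6579037874 + 38972 = 256404107082691/6579037874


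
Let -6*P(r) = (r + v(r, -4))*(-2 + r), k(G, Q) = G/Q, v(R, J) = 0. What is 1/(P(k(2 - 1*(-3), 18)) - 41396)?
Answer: -1944/80473669 ≈ -2.4157e-5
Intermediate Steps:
P(r) = -r*(-2 + r)/6 (P(r) = -(r + 0)*(-2 + r)/6 = -r*(-2 + r)/6)
1/(P(k(2 - 1*(-3), 18)) - 41396) = 1/(((2 - 1*(-3))/18)*(2 - (2 - 1*(-3))/18)/6 - 41396) = 1/(((2 + 3)*(1/18))*(2 - (2 + 3)/18)/6 - 41396) = 1/((5*(1/18))*(2 - 5/18)/6 - 41396) = 1/((1/6)*(5/18)*(2 - 1*5/18) - 41396) = 1/((1/6)*(5/18)*(2 - 5/18) - 41396) = 1/((1/6)*(5/18)*(31/18) - 41396) = 1/(155/1944 - 41396) = 1/(-80473669/1944) = -1944/80473669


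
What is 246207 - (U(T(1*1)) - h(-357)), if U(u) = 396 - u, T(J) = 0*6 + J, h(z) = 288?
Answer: 246100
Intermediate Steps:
T(J) = J (T(J) = 0 + J = J)
246207 - (U(T(1*1)) - h(-357)) = 246207 - ((396 - 1) - 1*288) = 246207 - ((396 - 1*1) - 288) = 246207 - ((396 - 1) - 288) = 246207 - (395 - 288) = 246207 - 1*107 = 246207 - 107 = 246100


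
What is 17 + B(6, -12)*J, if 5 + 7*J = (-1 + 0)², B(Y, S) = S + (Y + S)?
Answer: 191/7 ≈ 27.286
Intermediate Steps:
B(Y, S) = Y + 2*S (B(Y, S) = S + (S + Y) = Y + 2*S)
J = -4/7 (J = -5/7 + (-1 + 0)²/7 = -5/7 + (⅐)*(-1)² = -5/7 + (⅐)*1 = -5/7 + ⅐ = -4/7 ≈ -0.57143)
17 + B(6, -12)*J = 17 + (6 + 2*(-12))*(-4/7) = 17 + (6 - 24)*(-4/7) = 17 - 18*(-4/7) = 17 + 72/7 = 191/7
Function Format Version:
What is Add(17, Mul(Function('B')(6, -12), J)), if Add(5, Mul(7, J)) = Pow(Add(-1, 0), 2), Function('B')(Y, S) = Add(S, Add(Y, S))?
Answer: Rational(191, 7) ≈ 27.286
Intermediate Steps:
Function('B')(Y, S) = Add(Y, Mul(2, S)) (Function('B')(Y, S) = Add(S, Add(S, Y)) = Add(Y, Mul(2, S)))
J = Rational(-4, 7) (J = Add(Rational(-5, 7), Mul(Rational(1, 7), Pow(Add(-1, 0), 2))) = Add(Rational(-5, 7), Mul(Rational(1, 7), Pow(-1, 2))) = Add(Rational(-5, 7), Mul(Rational(1, 7), 1)) = Add(Rational(-5, 7), Rational(1, 7)) = Rational(-4, 7) ≈ -0.57143)
Add(17, Mul(Function('B')(6, -12), J)) = Add(17, Mul(Add(6, Mul(2, -12)), Rational(-4, 7))) = Add(17, Mul(Add(6, -24), Rational(-4, 7))) = Add(17, Mul(-18, Rational(-4, 7))) = Add(17, Rational(72, 7)) = Rational(191, 7)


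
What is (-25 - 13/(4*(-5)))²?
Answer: 237169/400 ≈ 592.92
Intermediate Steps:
(-25 - 13/(4*(-5)))² = (-25 - 13/(-20))² = (-25 - 13*(-1/20))² = (-25 + 13/20)² = (-487/20)² = 237169/400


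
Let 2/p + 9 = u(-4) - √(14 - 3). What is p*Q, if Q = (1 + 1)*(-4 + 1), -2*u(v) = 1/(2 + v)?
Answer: 1680/1049 - 192*√11/1049 ≈ 0.99448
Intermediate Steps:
u(v) = -1/(2*(2 + v))
Q = -6 (Q = 2*(-3) = -6)
p = 2/(-35/4 - √11) (p = 2/(-9 + (-1/(4 + 2*(-4)) - √(14 - 3))) = 2/(-9 + (-1/(4 - 8) - √11)) = 2/(-9 + (-1/(-4) - √11)) = 2/(-9 + (-1*(-¼) - √11)) = 2/(-9 + (¼ - √11)) = 2/(-35/4 - √11) ≈ -0.16575)
p*Q = (-280/1049 + 32*√11/1049)*(-6) = 1680/1049 - 192*√11/1049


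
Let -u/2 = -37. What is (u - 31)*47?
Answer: 2021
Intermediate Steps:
u = 74 (u = -2*(-37) = 74)
(u - 31)*47 = (74 - 31)*47 = 43*47 = 2021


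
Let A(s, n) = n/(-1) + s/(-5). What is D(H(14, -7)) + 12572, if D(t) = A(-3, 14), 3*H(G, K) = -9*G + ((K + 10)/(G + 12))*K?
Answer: 62793/5 ≈ 12559.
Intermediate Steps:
A(s, n) = -n - s/5 (A(s, n) = n*(-1) + s*(-⅕) = -n - s/5)
H(G, K) = -3*G + K*(10 + K)/(3*(12 + G)) (H(G, K) = (-9*G + ((K + 10)/(G + 12))*K)/3 = (-9*G + ((10 + K)/(12 + G))*K)/3 = (-9*G + K*(10 + K)/(12 + G))/3 = -3*G + K*(10 + K)/(3*(12 + G)))
D(t) = -67/5 (D(t) = -1*14 - ⅕*(-3) = -14 + ⅗ = -67/5)
D(H(14, -7)) + 12572 = -67/5 + 12572 = 62793/5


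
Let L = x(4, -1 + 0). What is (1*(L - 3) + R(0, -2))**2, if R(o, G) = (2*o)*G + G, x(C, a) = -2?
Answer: 49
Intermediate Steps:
L = -2
R(o, G) = G + 2*G*o (R(o, G) = 2*G*o + G = G + 2*G*o)
(1*(L - 3) + R(0, -2))**2 = (1*(-2 - 3) - 2*(1 + 2*0))**2 = (1*(-5) - 2*(1 + 0))**2 = (-5 - 2*1)**2 = (-5 - 2)**2 = (-7)**2 = 49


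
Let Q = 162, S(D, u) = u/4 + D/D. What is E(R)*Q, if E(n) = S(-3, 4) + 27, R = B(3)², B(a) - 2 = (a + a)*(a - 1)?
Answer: 4698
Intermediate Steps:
B(a) = 2 + 2*a*(-1 + a) (B(a) = 2 + (a + a)*(a - 1) = 2 + (2*a)*(-1 + a) = 2 + 2*a*(-1 + a))
S(D, u) = 1 + u/4 (S(D, u) = u*(¼) + 1 = u/4 + 1 = 1 + u/4)
R = 196 (R = (2 - 2*3 + 2*3²)² = (2 - 6 + 2*9)² = (2 - 6 + 18)² = 14² = 196)
E(n) = 29 (E(n) = (1 + (¼)*4) + 27 = (1 + 1) + 27 = 2 + 27 = 29)
E(R)*Q = 29*162 = 4698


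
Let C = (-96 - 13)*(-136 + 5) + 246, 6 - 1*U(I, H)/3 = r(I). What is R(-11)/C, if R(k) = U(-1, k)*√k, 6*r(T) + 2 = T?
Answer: 39*I*√11/29050 ≈ 0.0044526*I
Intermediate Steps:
r(T) = -⅓ + T/6
U(I, H) = 19 - I/2 (U(I, H) = 18 - 3*(-⅓ + I/6) = 18 + (1 - I/2) = 19 - I/2)
R(k) = 39*√k/2 (R(k) = (19 - ½*(-1))*√k = (19 + ½)*√k = 39*√k/2)
C = 14525 (C = -109*(-131) + 246 = 14279 + 246 = 14525)
R(-11)/C = (39*√(-11)/2)/14525 = (39*(I*√11)/2)*(1/14525) = (39*I*√11/2)*(1/14525) = 39*I*√11/29050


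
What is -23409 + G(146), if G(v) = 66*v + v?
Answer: -13627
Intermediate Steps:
G(v) = 67*v
-23409 + G(146) = -23409 + 67*146 = -23409 + 9782 = -13627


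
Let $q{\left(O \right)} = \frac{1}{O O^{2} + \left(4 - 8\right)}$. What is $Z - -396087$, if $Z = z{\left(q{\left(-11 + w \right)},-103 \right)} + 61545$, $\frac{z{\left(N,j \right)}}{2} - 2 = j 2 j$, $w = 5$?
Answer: $500072$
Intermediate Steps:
$q{\left(O \right)} = \frac{1}{-4 + O^{3}}$ ($q{\left(O \right)} = \frac{1}{O^{3} + \left(4 - 8\right)} = \frac{1}{O^{3} - 4} = \frac{1}{-4 + O^{3}}$)
$z{\left(N,j \right)} = 4 + 4 j^{2}$ ($z{\left(N,j \right)} = 4 + 2 j 2 j = 4 + 2 \cdot 2 j j = 4 + 2 \cdot 2 j^{2} = 4 + 4 j^{2}$)
$Z = 103985$ ($Z = \left(4 + 4 \left(-103\right)^{2}\right) + 61545 = \left(4 + 4 \cdot 10609\right) + 61545 = \left(4 + 42436\right) + 61545 = 42440 + 61545 = 103985$)
$Z - -396087 = 103985 - -396087 = 103985 + 396087 = 500072$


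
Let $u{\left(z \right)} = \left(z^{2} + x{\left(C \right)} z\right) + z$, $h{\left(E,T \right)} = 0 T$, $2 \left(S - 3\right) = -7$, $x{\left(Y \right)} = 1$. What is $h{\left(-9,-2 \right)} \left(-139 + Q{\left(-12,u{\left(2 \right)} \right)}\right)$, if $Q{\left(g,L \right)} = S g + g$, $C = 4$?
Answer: $0$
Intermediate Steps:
$S = - \frac{1}{2}$ ($S = 3 + \frac{1}{2} \left(-7\right) = 3 - \frac{7}{2} = - \frac{1}{2} \approx -0.5$)
$h{\left(E,T \right)} = 0$
$u{\left(z \right)} = z^{2} + 2 z$ ($u{\left(z \right)} = \left(z^{2} + 1 z\right) + z = \left(z^{2} + z\right) + z = \left(z + z^{2}\right) + z = z^{2} + 2 z$)
$Q{\left(g,L \right)} = \frac{g}{2}$ ($Q{\left(g,L \right)} = - \frac{g}{2} + g = \frac{g}{2}$)
$h{\left(-9,-2 \right)} \left(-139 + Q{\left(-12,u{\left(2 \right)} \right)}\right) = 0 \left(-139 + \frac{1}{2} \left(-12\right)\right) = 0 \left(-139 - 6\right) = 0 \left(-145\right) = 0$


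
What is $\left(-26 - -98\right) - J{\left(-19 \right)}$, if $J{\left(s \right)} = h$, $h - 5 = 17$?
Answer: $50$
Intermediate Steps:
$h = 22$ ($h = 5 + 17 = 22$)
$J{\left(s \right)} = 22$
$\left(-26 - -98\right) - J{\left(-19 \right)} = \left(-26 - -98\right) - 22 = \left(-26 + 98\right) - 22 = 72 - 22 = 50$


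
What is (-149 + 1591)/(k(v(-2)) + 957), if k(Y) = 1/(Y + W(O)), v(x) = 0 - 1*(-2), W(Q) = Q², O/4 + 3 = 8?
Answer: 579684/384715 ≈ 1.5068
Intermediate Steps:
O = 20 (O = -12 + 4*8 = -12 + 32 = 20)
v(x) = 2 (v(x) = 0 + 2 = 2)
k(Y) = 1/(400 + Y) (k(Y) = 1/(Y + 20²) = 1/(Y + 400) = 1/(400 + Y))
(-149 + 1591)/(k(v(-2)) + 957) = (-149 + 1591)/(1/(400 + 2) + 957) = 1442/(1/402 + 957) = 1442/(384715/402) = 1442*(402/384715) = 579684/384715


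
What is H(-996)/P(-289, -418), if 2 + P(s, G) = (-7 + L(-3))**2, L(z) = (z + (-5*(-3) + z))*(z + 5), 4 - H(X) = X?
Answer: 1000/119 ≈ 8.4034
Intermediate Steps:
H(X) = 4 - X
L(z) = (5 + z)*(15 + 2*z) (L(z) = (z + (15 + z))*(5 + z) = (15 + 2*z)*(5 + z) = (5 + z)*(15 + 2*z))
P(s, G) = 119 (P(s, G) = -2 + (-7 + (75 + 2*(-3)**2 + 25*(-3)))**2 = -2 + (-7 + (75 + 2*9 - 75))**2 = -2 + (-7 + (75 + 18 - 75))**2 = -2 + (-7 + 18)**2 = -2 + 11**2 = -2 + 121 = 119)
H(-996)/P(-289, -418) = (4 - 1*(-996))/119 = (4 + 996)*(1/119) = 1000*(1/119) = 1000/119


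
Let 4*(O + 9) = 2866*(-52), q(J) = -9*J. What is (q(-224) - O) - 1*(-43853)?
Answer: 83136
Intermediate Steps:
O = -37267 (O = -9 + (2866*(-52))/4 = -9 + (¼)*(-149032) = -9 - 37258 = -37267)
(q(-224) - O) - 1*(-43853) = (-9*(-224) - 1*(-37267)) - 1*(-43853) = (2016 + 37267) + 43853 = 39283 + 43853 = 83136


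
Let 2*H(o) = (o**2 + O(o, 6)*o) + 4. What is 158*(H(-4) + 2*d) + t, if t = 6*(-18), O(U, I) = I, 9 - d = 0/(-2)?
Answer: 2420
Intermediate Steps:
d = 9 (d = 9 - 0/(-2) = 9 - 0*(-1)/2 = 9 - 1*0 = 9 + 0 = 9)
H(o) = 2 + o**2/2 + 3*o (H(o) = ((o**2 + 6*o) + 4)/2 = (4 + o**2 + 6*o)/2 = 2 + o**2/2 + 3*o)
t = -108
158*(H(-4) + 2*d) + t = 158*((2 + (1/2)*(-4)**2 + 3*(-4)) + 2*9) - 108 = 158*((2 + (1/2)*16 - 12) + 18) - 108 = 158*((2 + 8 - 12) + 18) - 108 = 158*(-2 + 18) - 108 = 158*16 - 108 = 2528 - 108 = 2420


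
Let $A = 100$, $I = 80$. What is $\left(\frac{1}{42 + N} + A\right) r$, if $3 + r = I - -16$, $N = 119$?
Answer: $\frac{1497393}{161} \approx 9300.6$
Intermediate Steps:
$r = 93$ ($r = -3 + \left(80 - -16\right) = -3 + \left(80 + 16\right) = -3 + 96 = 93$)
$\left(\frac{1}{42 + N} + A\right) r = \left(\frac{1}{42 + 119} + 100\right) 93 = \left(\frac{1}{161} + 100\right) 93 = \frac{16101}{161} \cdot 93 = \frac{1497393}{161}$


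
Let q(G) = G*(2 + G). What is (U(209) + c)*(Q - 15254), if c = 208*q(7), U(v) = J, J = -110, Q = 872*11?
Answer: -73572028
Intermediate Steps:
Q = 9592
U(v) = -110
c = 13104 (c = 208*(7*(2 + 7)) = 208*(7*9) = 208*63 = 13104)
(U(209) + c)*(Q - 15254) = (-110 + 13104)*(9592 - 15254) = 12994*(-5662) = -73572028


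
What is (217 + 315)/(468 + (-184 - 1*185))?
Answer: 532/99 ≈ 5.3737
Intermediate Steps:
(217 + 315)/(468 + (-184 - 1*185)) = 532/(468 + (-184 - 185)) = 532/(468 - 369) = 532/99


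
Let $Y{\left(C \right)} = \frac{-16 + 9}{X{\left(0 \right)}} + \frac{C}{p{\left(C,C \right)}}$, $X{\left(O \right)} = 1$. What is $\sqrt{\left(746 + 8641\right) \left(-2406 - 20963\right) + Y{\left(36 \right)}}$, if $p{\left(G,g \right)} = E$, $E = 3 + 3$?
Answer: $2 i \sqrt{54841201} \approx 14811.0 i$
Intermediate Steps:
$E = 6$
$p{\left(G,g \right)} = 6$
$Y{\left(C \right)} = -7 + \frac{C}{6}$ ($Y{\left(C \right)} = \frac{-16 + 9}{1} + \frac{C}{6} = \left(-7\right) 1 + C \frac{1}{6} = -7 + \frac{C}{6}$)
$\sqrt{\left(746 + 8641\right) \left(-2406 - 20963\right) + Y{\left(36 \right)}} = \sqrt{\left(746 + 8641\right) \left(-2406 - 20963\right) + \left(-7 + \frac{1}{6} \cdot 36\right)} = \sqrt{9387 \left(-23369\right) + \left(-7 + 6\right)} = \sqrt{-219364803 - 1} = \sqrt{-219364804} = 2 i \sqrt{54841201}$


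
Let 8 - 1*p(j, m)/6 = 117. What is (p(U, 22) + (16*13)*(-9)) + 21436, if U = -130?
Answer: 18910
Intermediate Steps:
p(j, m) = -654 (p(j, m) = 48 - 6*117 = 48 - 702 = -654)
(p(U, 22) + (16*13)*(-9)) + 21436 = (-654 + (16*13)*(-9)) + 21436 = (-654 + 208*(-9)) + 21436 = (-654 - 1872) + 21436 = -2526 + 21436 = 18910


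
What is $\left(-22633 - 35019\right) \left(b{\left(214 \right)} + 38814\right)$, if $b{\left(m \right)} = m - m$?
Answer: $-2237704728$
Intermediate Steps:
$b{\left(m \right)} = 0$
$\left(-22633 - 35019\right) \left(b{\left(214 \right)} + 38814\right) = \left(-22633 - 35019\right) \left(0 + 38814\right) = \left(-57652\right) 38814 = -2237704728$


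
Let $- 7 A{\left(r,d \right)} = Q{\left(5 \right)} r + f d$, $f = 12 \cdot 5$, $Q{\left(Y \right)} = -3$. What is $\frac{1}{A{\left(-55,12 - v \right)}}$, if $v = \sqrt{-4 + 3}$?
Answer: $- \frac{413}{52455} - \frac{28 i}{52455} \approx -0.0078734 - 0.00053379 i$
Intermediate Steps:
$f = 60$
$v = i$ ($v = \sqrt{-1} = i \approx 1.0 i$)
$A{\left(r,d \right)} = - \frac{60 d}{7} + \frac{3 r}{7}$ ($A{\left(r,d \right)} = - \frac{- 3 r + 60 d}{7} = - \frac{60 d}{7} + \frac{3 r}{7}$)
$\frac{1}{A{\left(-55,12 - v \right)}} = \frac{1}{- \frac{60 \left(12 - i\right)}{7} + \frac{3}{7} \left(-55\right)} = \frac{1}{\left(- \frac{720}{7} + \frac{60 i}{7}\right) - \frac{165}{7}} = \frac{1}{- \frac{885}{7} + \frac{60 i}{7}} = \frac{49 \left(- \frac{885}{7} - \frac{60 i}{7}\right)}{786825}$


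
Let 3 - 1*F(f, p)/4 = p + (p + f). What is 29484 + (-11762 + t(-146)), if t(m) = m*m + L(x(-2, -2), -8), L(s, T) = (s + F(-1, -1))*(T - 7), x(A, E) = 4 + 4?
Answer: 38558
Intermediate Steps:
F(f, p) = 12 - 8*p - 4*f (F(f, p) = 12 - 4*(p + (p + f)) = 12 - 4*(p + (f + p)) = 12 - 4*(f + 2*p) = 12 + (-8*p - 4*f) = 12 - 8*p - 4*f)
x(A, E) = 8
L(s, T) = (-7 + T)*(24 + s) (L(s, T) = (s + (12 - 8*(-1) - 4*(-1)))*(T - 7) = (s + (12 + 8 + 4))*(-7 + T) = (s + 24)*(-7 + T) = (24 + s)*(-7 + T) = (-7 + T)*(24 + s))
t(m) = -480 + m² (t(m) = m*m + (-168 - 7*8 + 24*(-8) - 8*8) = m² + (-168 - 56 - 192 - 64) = m² - 480 = -480 + m²)
29484 + (-11762 + t(-146)) = 29484 + (-11762 + (-480 + (-146)²)) = 29484 + (-11762 + (-480 + 21316)) = 29484 + (-11762 + 20836) = 29484 + 9074 = 38558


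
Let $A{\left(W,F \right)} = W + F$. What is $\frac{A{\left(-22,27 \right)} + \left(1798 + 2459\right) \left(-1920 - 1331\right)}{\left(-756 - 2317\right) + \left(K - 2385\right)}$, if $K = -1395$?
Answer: $\frac{13839502}{6853} \approx 2019.5$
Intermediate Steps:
$A{\left(W,F \right)} = F + W$
$\frac{A{\left(-22,27 \right)} + \left(1798 + 2459\right) \left(-1920 - 1331\right)}{\left(-756 - 2317\right) + \left(K - 2385\right)} = \frac{\left(27 - 22\right) + \left(1798 + 2459\right) \left(-1920 - 1331\right)}{\left(-756 - 2317\right) - 3780} = \frac{5 + 4257 \left(-3251\right)}{\left(-756 - 2317\right) - 3780} = \frac{5 - 13839507}{-3073 - 3780} = - \frac{13839502}{-6853} = \left(-13839502\right) \left(- \frac{1}{6853}\right) = \frac{13839502}{6853}$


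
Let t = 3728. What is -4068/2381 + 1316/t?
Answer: -3008027/2219092 ≈ -1.3555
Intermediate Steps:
-4068/2381 + 1316/t = -4068/2381 + 1316/3728 = -4068*1/2381 + 1316*(1/3728) = -4068/2381 + 329/932 = -3008027/2219092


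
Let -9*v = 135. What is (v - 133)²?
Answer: 21904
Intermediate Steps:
v = -15 (v = -⅑*135 = -15)
(v - 133)² = (-15 - 133)² = (-148)² = 21904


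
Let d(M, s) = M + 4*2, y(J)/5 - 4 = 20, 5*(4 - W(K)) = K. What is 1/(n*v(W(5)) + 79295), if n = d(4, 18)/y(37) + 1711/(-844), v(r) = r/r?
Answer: 4220/334616767 ≈ 1.2611e-5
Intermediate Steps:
W(K) = 4 - K/5
y(J) = 120 (y(J) = 20 + 5*20 = 20 + 100 = 120)
v(r) = 1
d(M, s) = 8 + M (d(M, s) = M + 8 = 8 + M)
n = -8133/4220 (n = (8 + 4)/120 + 1711/(-844) = 12*(1/120) + 1711*(-1/844) = ⅒ - 1711/844 = -8133/4220 ≈ -1.9273)
1/(n*v(W(5)) + 79295) = 1/(-8133/4220*1 + 79295) = 1/(-8133/4220 + 79295) = 1/(334616767/4220) = 4220/334616767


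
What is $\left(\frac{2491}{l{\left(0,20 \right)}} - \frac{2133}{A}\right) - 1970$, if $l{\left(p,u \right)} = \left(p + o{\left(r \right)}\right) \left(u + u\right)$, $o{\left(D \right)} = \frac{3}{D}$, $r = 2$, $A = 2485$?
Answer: $- \frac{57532969}{29820} \approx -1929.3$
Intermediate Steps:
$l{\left(p,u \right)} = 2 u \left(\frac{3}{2} + p\right)$ ($l{\left(p,u \right)} = \left(p + \frac{3}{2}\right) \left(u + u\right) = \left(p + 3 \cdot \frac{1}{2}\right) 2 u = \left(p + \frac{3}{2}\right) 2 u = \left(\frac{3}{2} + p\right) 2 u = 2 u \left(\frac{3}{2} + p\right)$)
$\left(\frac{2491}{l{\left(0,20 \right)}} - \frac{2133}{A}\right) - 1970 = \left(\frac{2491}{20 \left(3 + 2 \cdot 0\right)} - \frac{2133}{2485}\right) - 1970 = \left(\frac{2491}{20 \left(3 + 0\right)} - \frac{2133}{2485}\right) - 1970 = \left(\frac{2491}{20 \cdot 3} - \frac{2133}{2485}\right) - 1970 = \left(\frac{2491}{60} - \frac{2133}{2485}\right) - 1970 = \frac{1212431}{29820} - 1970 = - \frac{57532969}{29820}$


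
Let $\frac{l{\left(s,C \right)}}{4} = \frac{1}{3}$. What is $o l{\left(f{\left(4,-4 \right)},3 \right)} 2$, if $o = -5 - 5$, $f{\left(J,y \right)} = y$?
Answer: $- \frac{80}{3} \approx -26.667$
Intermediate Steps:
$l{\left(s,C \right)} = \frac{4}{3}$
$o = -10$ ($o = -5 - 5 = -10$)
$o l{\left(f{\left(4,-4 \right)},3 \right)} 2 = \left(-10\right) \frac{4}{3} \cdot 2 = \left(- \frac{40}{3}\right) 2 = - \frac{80}{3}$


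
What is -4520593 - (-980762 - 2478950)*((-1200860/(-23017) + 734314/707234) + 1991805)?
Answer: 56089289199455352095031/8139202489 ≈ 6.8912e+12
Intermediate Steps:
-4520593 - (-980762 - 2478950)*((-1200860/(-23017) + 734314/707234) + 1991805) = -4520593 - (-3459712)*((-1200860*(-1/23017) + 734314*(1/707234)) + 1991805) = -4520593 - (-3459712)*((1200860/23017 + 367157/353617) + 1991805) = -4520593 - (-3459712)*(433095363289/8139202489 + 1991805) = -4520593 - (-3459712)*16212137308965934/8139202489 = -4520593 - 1*(-56089325993477149451008/8139202489) = -4520593 + 56089325993477149451008/8139202489 = 56089289199455352095031/8139202489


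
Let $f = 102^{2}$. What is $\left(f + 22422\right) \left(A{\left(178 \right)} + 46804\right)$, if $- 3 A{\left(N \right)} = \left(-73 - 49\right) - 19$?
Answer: $1537930926$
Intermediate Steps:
$f = 10404$
$A{\left(N \right)} = 47$ ($A{\left(N \right)} = - \frac{\left(-73 - 49\right) - 19}{3} = - \frac{-122 - 19}{3} = \left(- \frac{1}{3}\right) \left(-141\right) = 47$)
$\left(f + 22422\right) \left(A{\left(178 \right)} + 46804\right) = \left(10404 + 22422\right) \left(47 + 46804\right) = 32826 \cdot 46851 = 1537930926$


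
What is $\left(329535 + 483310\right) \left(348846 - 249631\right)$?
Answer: $80646416675$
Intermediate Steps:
$\left(329535 + 483310\right) \left(348846 - 249631\right) = 812845 \cdot 99215 = 80646416675$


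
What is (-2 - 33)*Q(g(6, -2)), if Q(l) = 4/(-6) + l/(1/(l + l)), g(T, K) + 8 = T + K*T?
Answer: -41090/3 ≈ -13697.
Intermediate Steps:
g(T, K) = -8 + T + K*T (g(T, K) = -8 + (T + K*T) = -8 + T + K*T)
Q(l) = -⅔ + 2*l² (Q(l) = 4*(-⅙) + l/(1/(2*l)) = -⅔ + l/((1/(2*l))) = -⅔ + l*(2*l) = -⅔ + 2*l²)
(-2 - 33)*Q(g(6, -2)) = (-2 - 33)*(-⅔ + 2*(-8 + 6 - 2*6)²) = -35*(-⅔ + 2*(-8 + 6 - 12)²) = -35*(-⅔ + 2*(-14)²) = -35*(-⅔ + 2*196) = -35*(-⅔ + 392) = -35*1174/3 = -41090/3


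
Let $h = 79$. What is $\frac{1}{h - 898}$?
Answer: $- \frac{1}{819} \approx -0.001221$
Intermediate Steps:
$\frac{1}{h - 898} = \frac{1}{79 - 898} = \frac{1}{-819} = - \frac{1}{819}$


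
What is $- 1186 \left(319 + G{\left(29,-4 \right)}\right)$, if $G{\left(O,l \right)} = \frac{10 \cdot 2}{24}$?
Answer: $- \frac{1137967}{3} \approx -3.7932 \cdot 10^{5}$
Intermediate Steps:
$G{\left(O,l \right)} = \frac{5}{6}$ ($G{\left(O,l \right)} = 20 \cdot \frac{1}{24} = \frac{5}{6}$)
$- 1186 \left(319 + G{\left(29,-4 \right)}\right) = - 1186 \left(319 + \frac{5}{6}\right) = \left(-1186\right) \frac{1919}{6} = - \frac{1137967}{3}$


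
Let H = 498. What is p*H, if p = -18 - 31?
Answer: -24402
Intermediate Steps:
p = -49
p*H = -49*498 = -24402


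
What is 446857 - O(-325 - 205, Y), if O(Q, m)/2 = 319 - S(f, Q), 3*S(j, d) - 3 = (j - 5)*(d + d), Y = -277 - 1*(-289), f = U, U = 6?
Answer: 1336543/3 ≈ 4.4551e+5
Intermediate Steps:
f = 6
Y = 12 (Y = -277 + 289 = 12)
S(j, d) = 1 + 2*d*(-5 + j)/3 (S(j, d) = 1 + ((j - 5)*(d + d))/3 = 1 + ((-5 + j)*(2*d))/3 = 1 + (2*d*(-5 + j))/3 = 1 + 2*d*(-5 + j)/3)
O(Q, m) = 636 - 4*Q/3 (O(Q, m) = 2*(319 - (1 - 10*Q/3 + (⅔)*Q*6)) = 2*(319 - (1 - 10*Q/3 + 4*Q)) = 2*(319 - (1 + 2*Q/3)) = 2*(319 + (-1 - 2*Q/3)) = 2*(318 - 2*Q/3) = 636 - 4*Q/3)
446857 - O(-325 - 205, Y) = 446857 - (636 - 4*(-325 - 205)/3) = 446857 - (636 - 4/3*(-530)) = 446857 - (636 + 2120/3) = 446857 - 1*4028/3 = 446857 - 4028/3 = 1336543/3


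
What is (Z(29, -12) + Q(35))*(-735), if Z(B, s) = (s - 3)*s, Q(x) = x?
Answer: -158025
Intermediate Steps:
Z(B, s) = s*(-3 + s) (Z(B, s) = (-3 + s)*s = s*(-3 + s))
(Z(29, -12) + Q(35))*(-735) = (-12*(-3 - 12) + 35)*(-735) = (-12*(-15) + 35)*(-735) = (180 + 35)*(-735) = 215*(-735) = -158025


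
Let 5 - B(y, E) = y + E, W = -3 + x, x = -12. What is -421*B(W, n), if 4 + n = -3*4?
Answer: -15156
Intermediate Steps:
W = -15 (W = -3 - 12 = -15)
n = -16 (n = -4 - 3*4 = -4 - 12 = -16)
B(y, E) = 5 - E - y (B(y, E) = 5 - (y + E) = 5 - (E + y) = 5 + (-E - y) = 5 - E - y)
-421*B(W, n) = -421*(5 - 1*(-16) - 1*(-15)) = -421*(5 + 16 + 15) = -421*36 = -15156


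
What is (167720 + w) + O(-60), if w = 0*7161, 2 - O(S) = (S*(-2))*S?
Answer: 174922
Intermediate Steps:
O(S) = 2 + 2*S**2 (O(S) = 2 - S*(-2)*S = 2 - (-2*S)*S = 2 - (-2)*S**2 = 2 + 2*S**2)
w = 0
(167720 + w) + O(-60) = (167720 + 0) + (2 + 2*(-60)**2) = 167720 + (2 + 2*3600) = 167720 + (2 + 7200) = 167720 + 7202 = 174922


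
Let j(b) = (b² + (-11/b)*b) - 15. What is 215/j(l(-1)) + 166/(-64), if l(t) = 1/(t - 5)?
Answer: -65057/5984 ≈ -10.872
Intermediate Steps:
l(t) = 1/(-5 + t)
j(b) = -26 + b² (j(b) = (b² - 11) - 15 = (-11 + b²) - 15 = -26 + b²)
215/j(l(-1)) + 166/(-64) = 215/(-26 + (1/(-5 - 1))²) + 166/(-64) = 215/(-26 + (1/(-6))²) + 166*(-1/64) = 215/(-26 + (-⅙)²) - 83/32 = 215/(-26 + 1/36) - 83/32 = 215/(-935/36) - 83/32 = 215*(-36/935) - 83/32 = -1548/187 - 83/32 = -65057/5984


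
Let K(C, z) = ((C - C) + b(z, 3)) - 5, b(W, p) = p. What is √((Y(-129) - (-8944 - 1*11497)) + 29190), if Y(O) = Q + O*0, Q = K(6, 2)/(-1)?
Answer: √49633 ≈ 222.78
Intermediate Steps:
K(C, z) = -2 (K(C, z) = ((C - C) + 3) - 5 = (0 + 3) - 5 = 3 - 5 = -2)
Q = 2 (Q = -2/(-1) = -2*(-1) = 2)
Y(O) = 2 (Y(O) = 2 + O*0 = 2 + 0 = 2)
√((Y(-129) - (-8944 - 1*11497)) + 29190) = √((2 - (-8944 - 1*11497)) + 29190) = √((2 - (-8944 - 11497)) + 29190) = √((2 - 1*(-20441)) + 29190) = √((2 + 20441) + 29190) = √(20443 + 29190) = √49633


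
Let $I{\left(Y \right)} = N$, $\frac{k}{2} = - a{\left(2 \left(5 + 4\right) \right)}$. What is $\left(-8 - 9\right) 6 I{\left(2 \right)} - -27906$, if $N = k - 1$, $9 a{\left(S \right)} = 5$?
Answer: $\frac{84364}{3} \approx 28121.0$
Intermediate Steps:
$a{\left(S \right)} = \frac{5}{9}$ ($a{\left(S \right)} = \frac{1}{9} \cdot 5 = \frac{5}{9}$)
$k = - \frac{10}{9}$ ($k = 2 \left(\left(-1\right) \frac{5}{9}\right) = 2 \left(- \frac{5}{9}\right) = - \frac{10}{9} \approx -1.1111$)
$N = - \frac{19}{9}$ ($N = - \frac{10}{9} - 1 = - \frac{19}{9} \approx -2.1111$)
$I{\left(Y \right)} = - \frac{19}{9}$
$\left(-8 - 9\right) 6 I{\left(2 \right)} - -27906 = \left(-8 - 9\right) 6 \left(- \frac{19}{9}\right) - -27906 = \left(-17\right) 6 \left(- \frac{19}{9}\right) + 27906 = \left(-102\right) \left(- \frac{19}{9}\right) + 27906 = \frac{646}{3} + 27906 = \frac{84364}{3}$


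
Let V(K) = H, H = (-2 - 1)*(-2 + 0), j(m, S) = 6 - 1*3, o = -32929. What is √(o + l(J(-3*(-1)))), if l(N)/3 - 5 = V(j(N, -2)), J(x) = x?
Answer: 8*I*√514 ≈ 181.37*I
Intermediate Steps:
j(m, S) = 3 (j(m, S) = 6 - 3 = 3)
H = 6 (H = -3*(-2) = 6)
V(K) = 6
l(N) = 33 (l(N) = 15 + 3*6 = 15 + 18 = 33)
√(o + l(J(-3*(-1)))) = √(-32929 + 33) = √(-32896) = 8*I*√514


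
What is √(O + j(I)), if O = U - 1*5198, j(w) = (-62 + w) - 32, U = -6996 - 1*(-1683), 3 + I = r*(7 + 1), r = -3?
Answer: 2*I*√2658 ≈ 103.11*I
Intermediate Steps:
I = -27 (I = -3 - 3*(7 + 1) = -3 - 3*8 = -3 - 24 = -27)
U = -5313 (U = -6996 + 1683 = -5313)
j(w) = -94 + w
O = -10511 (O = -5313 - 1*5198 = -5313 - 5198 = -10511)
√(O + j(I)) = √(-10511 + (-94 - 27)) = √(-10511 - 121) = √(-10632) = 2*I*√2658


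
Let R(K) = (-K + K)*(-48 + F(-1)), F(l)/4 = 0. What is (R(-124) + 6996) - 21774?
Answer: -14778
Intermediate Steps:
F(l) = 0 (F(l) = 4*0 = 0)
R(K) = 0 (R(K) = (-K + K)*(-48 + 0) = 0*(-48) = 0)
(R(-124) + 6996) - 21774 = (0 + 6996) - 21774 = 6996 - 21774 = -14778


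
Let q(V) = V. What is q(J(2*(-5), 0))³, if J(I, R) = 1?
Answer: 1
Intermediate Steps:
q(J(2*(-5), 0))³ = 1³ = 1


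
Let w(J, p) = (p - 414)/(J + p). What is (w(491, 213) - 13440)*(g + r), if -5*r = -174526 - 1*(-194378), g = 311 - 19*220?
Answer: 370880485317/3520 ≈ 1.0536e+8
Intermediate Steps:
g = -3869 (g = 311 - 4180 = -3869)
r = -19852/5 (r = -(-174526 - 1*(-194378))/5 = -(-174526 + 194378)/5 = -1/5*19852 = -19852/5 ≈ -3970.4)
w(J, p) = (-414 + p)/(J + p)
(w(491, 213) - 13440)*(g + r) = ((-414 + 213)/(491 + 213) - 13440)*(-3869 - 19852/5) = (-201/704 - 13440)*(-39197/5) = -9461961/704*(-39197/5) = 370880485317/3520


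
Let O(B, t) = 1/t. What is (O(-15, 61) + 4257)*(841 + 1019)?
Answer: 483001080/61 ≈ 7.9180e+6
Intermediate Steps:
O(B, t) = 1/t
(O(-15, 61) + 4257)*(841 + 1019) = (1/61 + 4257)*(841 + 1019) = (1/61 + 4257)*1860 = (259678/61)*1860 = 483001080/61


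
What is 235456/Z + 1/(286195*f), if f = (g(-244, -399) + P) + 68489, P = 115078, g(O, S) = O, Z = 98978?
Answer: 6176732080011569/2596496108871665 ≈ 2.3789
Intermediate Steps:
f = 183323 (f = (-244 + 115078) + 68489 = 114834 + 68489 = 183323)
235456/Z + 1/(286195*f) = 235456/98978 + 1/(286195*183323) = 235456*(1/98978) + (1/286195)*(1/183323) = 117728/49489 + 1/52466125985 = 6176732080011569/2596496108871665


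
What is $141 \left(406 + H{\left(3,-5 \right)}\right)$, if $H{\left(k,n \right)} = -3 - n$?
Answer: $57528$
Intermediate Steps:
$141 \left(406 + H{\left(3,-5 \right)}\right) = 141 \left(406 - -2\right) = 141 \left(406 + \left(-3 + 5\right)\right) = 141 \left(406 + 2\right) = 141 \cdot 408 = 57528$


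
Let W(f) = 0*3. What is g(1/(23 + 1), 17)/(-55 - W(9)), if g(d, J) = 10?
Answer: -2/11 ≈ -0.18182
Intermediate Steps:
W(f) = 0
g(1/(23 + 1), 17)/(-55 - W(9)) = 10/(-55 - 1*0) = 10/(-55 + 0) = 10/(-55) = 10*(-1/55) = -2/11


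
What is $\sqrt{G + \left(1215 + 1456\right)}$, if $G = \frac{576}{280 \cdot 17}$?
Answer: $\frac{\sqrt{945643615}}{595} \approx 51.683$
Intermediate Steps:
$G = \frac{72}{595}$ ($G = \frac{576}{4760} = 576 \cdot \frac{1}{4760} = \frac{72}{595} \approx 0.12101$)
$\sqrt{G + \left(1215 + 1456\right)} = \sqrt{\frac{72}{595} + \left(1215 + 1456\right)} = \sqrt{\frac{72}{595} + 2671} = \sqrt{\frac{1589317}{595}} = \frac{\sqrt{945643615}}{595}$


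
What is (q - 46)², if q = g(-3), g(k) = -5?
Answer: 2601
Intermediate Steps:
q = -5
(q - 46)² = (-5 - 46)² = (-51)² = 2601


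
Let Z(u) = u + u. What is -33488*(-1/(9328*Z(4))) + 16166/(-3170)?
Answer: -34381707/7392440 ≈ -4.6509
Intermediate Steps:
Z(u) = 2*u
-33488*(-1/(9328*Z(4))) + 16166/(-3170) = -33488/((-18656*4)) + 16166/(-3170) = -33488/((-9328*8)) + 16166*(-1/3170) = -33488/(-74624) - 8083/1585 = -33488*(-1/74624) - 8083/1585 = 2093/4664 - 8083/1585 = -34381707/7392440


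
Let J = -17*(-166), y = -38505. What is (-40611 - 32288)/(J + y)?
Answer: 72899/35683 ≈ 2.0430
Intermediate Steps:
J = 2822
(-40611 - 32288)/(J + y) = (-40611 - 32288)/(2822 - 38505) = -72899/(-35683) = -72899*(-1/35683) = 72899/35683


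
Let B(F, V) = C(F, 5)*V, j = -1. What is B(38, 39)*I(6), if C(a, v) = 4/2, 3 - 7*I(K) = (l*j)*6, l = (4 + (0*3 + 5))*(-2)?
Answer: -1170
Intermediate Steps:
l = -18 (l = (4 + (0 + 5))*(-2) = (4 + 5)*(-2) = 9*(-2) = -18)
I(K) = -15 (I(K) = 3/7 - (-18*(-1))*6/7 = 3/7 - 18*6/7 = 3/7 - 1/7*108 = 3/7 - 108/7 = -15)
C(a, v) = 2 (C(a, v) = 4*(1/2) = 2)
B(F, V) = 2*V
B(38, 39)*I(6) = (2*39)*(-15) = 78*(-15) = -1170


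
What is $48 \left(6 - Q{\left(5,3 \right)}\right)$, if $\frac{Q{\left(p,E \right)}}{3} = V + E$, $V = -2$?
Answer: $144$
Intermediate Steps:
$Q{\left(p,E \right)} = -6 + 3 E$ ($Q{\left(p,E \right)} = 3 \left(-2 + E\right) = -6 + 3 E$)
$48 \left(6 - Q{\left(5,3 \right)}\right) = 48 \left(6 - \left(-6 + 3 \cdot 3\right)\right) = 48 \left(6 - \left(-6 + 9\right)\right) = 48 \left(6 - 3\right) = 48 \cdot 3 = 144$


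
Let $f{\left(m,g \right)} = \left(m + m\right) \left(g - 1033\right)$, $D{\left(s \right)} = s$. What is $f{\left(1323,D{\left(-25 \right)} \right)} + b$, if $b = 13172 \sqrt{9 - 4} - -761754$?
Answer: $-2037714 + 13172 \sqrt{5} \approx -2.0083 \cdot 10^{6}$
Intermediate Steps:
$f{\left(m,g \right)} = 2 m \left(-1033 + g\right)$
$b = 761754 + 13172 \sqrt{5}$ ($b = 13172 \sqrt{5} + 761754 = 761754 + 13172 \sqrt{5} \approx 7.9121 \cdot 10^{5}$)
$f{\left(1323,D{\left(-25 \right)} \right)} + b = 2 \cdot 1323 \left(-1033 - 25\right) + \left(761754 + 13172 \sqrt{5}\right) = 2 \cdot 1323 \left(-1058\right) + \left(761754 + 13172 \sqrt{5}\right) = -2799468 + \left(761754 + 13172 \sqrt{5}\right) = -2037714 + 13172 \sqrt{5}$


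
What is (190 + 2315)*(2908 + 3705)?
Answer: 16565565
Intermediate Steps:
(190 + 2315)*(2908 + 3705) = 2505*6613 = 16565565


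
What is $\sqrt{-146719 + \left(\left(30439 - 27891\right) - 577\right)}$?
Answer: $2 i \sqrt{36187} \approx 380.46 i$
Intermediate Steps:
$\sqrt{-146719 + \left(\left(30439 - 27891\right) - 577\right)} = \sqrt{-146719 + \left(2548 - 577\right)} = \sqrt{-146719 + 1971} = \sqrt{-144748} = 2 i \sqrt{36187}$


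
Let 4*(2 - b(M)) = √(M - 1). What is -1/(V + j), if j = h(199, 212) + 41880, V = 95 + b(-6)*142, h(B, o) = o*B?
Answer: -337788/28525218523 - 142*I*√7/28525218523 ≈ -1.1842e-5 - 1.3171e-8*I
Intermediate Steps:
h(B, o) = B*o
b(M) = 2 - √(-1 + M)/4 (b(M) = 2 - √(M - 1)/4 = 2 - √(-1 + M)/4)
V = 379 - 71*I*√7/2 (V = 95 + (2 - √(-1 - 6)/4)*142 = 95 + (2 - I*√7/4)*142 = 95 + (284 - 71*I*√7/2) = 379 - 71*I*√7/2 ≈ 379.0 - 93.924*I)
j = 84068 (j = 199*212 + 41880 = 42188 + 41880 = 84068)
-1/(V + j) = -1/((379 - 71*I*√7/2) + 84068) = -1/(84447 - 71*I*√7/2)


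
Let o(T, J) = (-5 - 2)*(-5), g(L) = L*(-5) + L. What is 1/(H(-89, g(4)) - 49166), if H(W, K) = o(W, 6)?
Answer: -1/49131 ≈ -2.0354e-5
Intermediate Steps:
g(L) = -4*L (g(L) = -5*L + L = -4*L)
o(T, J) = 35 (o(T, J) = -7*(-5) = 35)
H(W, K) = 35
1/(H(-89, g(4)) - 49166) = 1/(35 - 49166) = 1/(-49131) = -1/49131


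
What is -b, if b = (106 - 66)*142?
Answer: -5680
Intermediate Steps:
b = 5680 (b = 40*142 = 5680)
-b = -1*5680 = -5680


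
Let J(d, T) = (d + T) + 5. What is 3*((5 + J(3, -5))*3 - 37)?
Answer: -39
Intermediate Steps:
J(d, T) = 5 + T + d (J(d, T) = (T + d) + 5 = 5 + T + d)
3*((5 + J(3, -5))*3 - 37) = 3*((5 + (5 - 5 + 3))*3 - 37) = 3*((5 + 3)*3 - 37) = 3*(8*3 - 37) = 3*(24 - 37) = 3*(-13) = -39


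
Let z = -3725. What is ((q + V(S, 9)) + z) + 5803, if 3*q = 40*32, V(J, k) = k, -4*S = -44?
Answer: 7541/3 ≈ 2513.7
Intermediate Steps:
S = 11 (S = -1/4*(-44) = 11)
q = 1280/3 (q = (40*32)/3 = (1/3)*1280 = 1280/3 ≈ 426.67)
((q + V(S, 9)) + z) + 5803 = ((1280/3 + 9) - 3725) + 5803 = (1307/3 - 3725) + 5803 = -9868/3 + 5803 = 7541/3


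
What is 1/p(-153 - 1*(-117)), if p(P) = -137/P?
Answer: 36/137 ≈ 0.26277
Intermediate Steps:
1/p(-153 - 1*(-117)) = 1/(-137/(-153 - 1*(-117))) = 1/(-137/(-153 + 117)) = 1/(-137/(-36)) = 1/(-137*(-1/36)) = 1/(137/36) = 36/137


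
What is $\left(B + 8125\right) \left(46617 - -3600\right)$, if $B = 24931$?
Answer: $1659973152$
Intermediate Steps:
$\left(B + 8125\right) \left(46617 - -3600\right) = \left(24931 + 8125\right) \left(46617 - -3600\right) = 33056 \left(46617 + 3600\right) = 33056 \cdot 50217 = 1659973152$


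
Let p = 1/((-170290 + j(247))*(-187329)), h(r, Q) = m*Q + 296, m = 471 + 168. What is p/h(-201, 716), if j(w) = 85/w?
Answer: 247/3607322718304295100 ≈ 6.8472e-17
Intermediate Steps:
m = 639
h(r, Q) = 296 + 639*Q (h(r, Q) = 639*Q + 296 = 296 + 639*Q)
p = 247/7879347163305 (p = 1/(-170290 + 85/247*(-187329)) = -1/187329/(-170290 + 85*(1/247)) = -1/187329/(-170290 + 85/247) = -1/187329/(-42061545/247) = -247/42061545*(-1/187329) = 247/7879347163305 ≈ 3.1348e-11)
p/h(-201, 716) = 247/(7879347163305*(296 + 639*716)) = 247/(7879347163305*(296 + 457524)) = (247/7879347163305)/457820 = (247/7879347163305)*(1/457820) = 247/3607322718304295100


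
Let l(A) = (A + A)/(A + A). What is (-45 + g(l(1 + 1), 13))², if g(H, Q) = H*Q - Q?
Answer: 2025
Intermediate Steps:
l(A) = 1 (l(A) = (2*A)/((2*A)) = (2*A)*(1/(2*A)) = 1)
g(H, Q) = -Q + H*Q
(-45 + g(l(1 + 1), 13))² = (-45 + 13*(-1 + 1))² = (-45 + 13*0)² = (-45 + 0)² = (-45)² = 2025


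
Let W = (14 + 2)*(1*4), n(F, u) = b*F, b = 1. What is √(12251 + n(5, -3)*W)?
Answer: √12571 ≈ 112.12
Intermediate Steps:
n(F, u) = F (n(F, u) = 1*F = F)
W = 64 (W = 16*4 = 64)
√(12251 + n(5, -3)*W) = √(12251 + 5*64) = √(12251 + 320) = √12571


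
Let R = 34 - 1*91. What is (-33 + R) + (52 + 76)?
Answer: 38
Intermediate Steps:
R = -57 (R = 34 - 91 = -57)
(-33 + R) + (52 + 76) = (-33 - 57) + (52 + 76) = -90 + 128 = 38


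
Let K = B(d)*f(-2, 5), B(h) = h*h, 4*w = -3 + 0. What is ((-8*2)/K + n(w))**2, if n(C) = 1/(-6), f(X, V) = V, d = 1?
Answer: 10201/900 ≈ 11.334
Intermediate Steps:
w = -3/4 (w = (-3 + 0)/4 = (1/4)*(-3) = -3/4 ≈ -0.75000)
B(h) = h**2
K = 5 (K = 1**2*5 = 1*5 = 5)
n(C) = -1/6
((-8*2)/K + n(w))**2 = (-8*2/5 - 1/6)**2 = (-16*1/5 - 1/6)**2 = (-16/5 - 1/6)**2 = (-101/30)**2 = 10201/900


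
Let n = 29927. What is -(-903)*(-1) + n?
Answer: 29024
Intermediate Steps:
-(-903)*(-1) + n = -(-903)*(-1) + 29927 = -21*43 + 29927 = -903 + 29927 = 29024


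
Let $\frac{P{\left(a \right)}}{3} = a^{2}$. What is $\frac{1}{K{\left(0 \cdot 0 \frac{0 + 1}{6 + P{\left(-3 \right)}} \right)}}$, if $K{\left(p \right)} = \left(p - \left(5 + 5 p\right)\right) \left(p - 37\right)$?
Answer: $\frac{1}{185} \approx 0.0054054$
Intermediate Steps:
$P{\left(a \right)} = 3 a^{2}$
$K{\left(p \right)} = \left(-37 + p\right) \left(-5 - 4 p\right)$ ($K{\left(p \right)} = \left(-5 - 4 p\right) \left(-37 + p\right) = \left(-37 + p\right) \left(-5 - 4 p\right)$)
$\frac{1}{K{\left(0 \cdot 0 \frac{0 + 1}{6 + P{\left(-3 \right)}} \right)}} = \frac{1}{185 - 4 \left(0 \cdot 0 \frac{0 + 1}{6 + 3 \left(-3\right)^{2}}\right)^{2} + 143 \cdot 0 \cdot 0 \frac{0 + 1}{6 + 3 \left(-3\right)^{2}}} = \frac{1}{185 - 4 \left(0 \cdot 1 \frac{1}{6 + 3 \cdot 9}\right)^{2} + 143 \cdot 0 \cdot 1 \frac{1}{6 + 3 \cdot 9}} = \frac{1}{185 - 4 \left(0 \cdot 1 \frac{1}{6 + 27}\right)^{2} + 143 \cdot 0 \cdot 1 \frac{1}{6 + 27}} = \frac{1}{185 - 4 \left(0 \cdot 1 \cdot \frac{1}{33}\right)^{2} + 143 \cdot 0 \cdot 1 \cdot \frac{1}{33}} = \frac{1}{185 - 4 \left(0 \cdot \frac{1}{33}\right)^{2} + 143 \cdot 0 \cdot \frac{1}{33}} = \frac{1}{185 - 4 \cdot 0^{2} + 143 \cdot 0} = \frac{1}{185 - 0 + 0} = \frac{1}{185 + 0 + 0} = \frac{1}{185}$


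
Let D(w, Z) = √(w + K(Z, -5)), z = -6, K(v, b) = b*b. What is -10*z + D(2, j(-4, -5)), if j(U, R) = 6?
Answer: 60 + 3*√3 ≈ 65.196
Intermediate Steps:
K(v, b) = b²
D(w, Z) = √(25 + w) (D(w, Z) = √(w + (-5)²) = √(w + 25) = √(25 + w))
-10*z + D(2, j(-4, -5)) = -10*(-6) + √(25 + 2) = 60 + √27 = 60 + 3*√3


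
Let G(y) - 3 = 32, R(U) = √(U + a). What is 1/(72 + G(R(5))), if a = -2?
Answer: 1/107 ≈ 0.0093458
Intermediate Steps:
R(U) = √(-2 + U) (R(U) = √(U - 2) = √(-2 + U))
G(y) = 35 (G(y) = 3 + 32 = 35)
1/(72 + G(R(5))) = 1/(72 + 35) = 1/107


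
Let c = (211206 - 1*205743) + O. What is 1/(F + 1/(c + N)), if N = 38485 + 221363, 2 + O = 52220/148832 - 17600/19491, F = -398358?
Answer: -192407291842757/76646983963171771878 ≈ -2.5103e-6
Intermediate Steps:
O = -1850848051/725221128 (O = -2 + (52220/148832 - 17600/19491) = -2 + (52220*(1/148832) - 17600*1/19491) = -2 + (13055/37208 - 17600/19491) = -2 - 400405795/725221128 = -1850848051/725221128 ≈ -2.5521)
N = 259848
c = 3960032174213/725221128 (c = (211206 - 1*205743) - 1850848051/725221128 = (211206 - 205743) - 1850848051/725221128 = 5463 - 1850848051/725221128 = 3960032174213/725221128 ≈ 5460.4)
1/(F + 1/(c + N)) = 1/(-398358 + 1/(3960032174213/725221128 + 259848)) = 1/(-398358 + 1/(192407291842757/725221128)) = 1/(-398358 + 725221128/192407291842757) = 1/(-76646983963171771878/192407291842757) = -192407291842757/76646983963171771878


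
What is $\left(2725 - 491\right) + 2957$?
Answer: $5191$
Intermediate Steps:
$\left(2725 - 491\right) + 2957 = 2234 + 2957 = 5191$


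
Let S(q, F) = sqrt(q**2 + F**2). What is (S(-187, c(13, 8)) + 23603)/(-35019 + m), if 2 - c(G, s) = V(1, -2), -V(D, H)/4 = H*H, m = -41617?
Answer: -23603/76636 - sqrt(35293)/76636 ≈ -0.31044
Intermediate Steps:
V(D, H) = -4*H**2 (V(D, H) = -4*H*H = -4*H**2)
c(G, s) = 18 (c(G, s) = 2 - (-4)*(-2)**2 = 2 - (-4)*4 = 2 - 1*(-16) = 2 + 16 = 18)
S(q, F) = sqrt(F**2 + q**2)
(S(-187, c(13, 8)) + 23603)/(-35019 + m) = (sqrt(18**2 + (-187)**2) + 23603)/(-35019 - 41617) = (sqrt(324 + 34969) + 23603)/(-76636) = (sqrt(35293) + 23603)*(-1/76636) = (23603 + sqrt(35293))*(-1/76636) = -23603/76636 - sqrt(35293)/76636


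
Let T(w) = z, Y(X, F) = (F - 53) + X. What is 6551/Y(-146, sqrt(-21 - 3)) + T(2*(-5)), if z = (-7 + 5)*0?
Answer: -1303649/39625 - 13102*I*sqrt(6)/39625 ≈ -32.9 - 0.80992*I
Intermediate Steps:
Y(X, F) = -53 + F + X (Y(X, F) = (-53 + F) + X = -53 + F + X)
z = 0 (z = -2*0 = 0)
T(w) = 0
6551/Y(-146, sqrt(-21 - 3)) + T(2*(-5)) = 6551/(-53 + sqrt(-21 - 3) - 146) + 0 = 6551/(-53 + sqrt(-24) - 146) + 0 = 6551/(-53 + 2*I*sqrt(6) - 146) + 0 = 6551/(-199 + 2*I*sqrt(6)) + 0 = 6551/(-199 + 2*I*sqrt(6))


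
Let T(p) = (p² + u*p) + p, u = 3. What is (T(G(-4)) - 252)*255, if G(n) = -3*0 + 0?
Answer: -64260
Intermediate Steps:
G(n) = 0 (G(n) = 0 + 0 = 0)
T(p) = p² + 4*p (T(p) = (p² + 3*p) + p = p² + 4*p)
(T(G(-4)) - 252)*255 = (0*(4 + 0) - 252)*255 = (0*4 - 252)*255 = (0 - 252)*255 = -252*255 = -64260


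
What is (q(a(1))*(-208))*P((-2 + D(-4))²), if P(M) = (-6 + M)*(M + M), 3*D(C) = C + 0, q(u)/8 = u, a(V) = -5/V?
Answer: 76544000/81 ≈ 9.4499e+5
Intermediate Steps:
q(u) = 8*u
D(C) = C/3 (D(C) = (C + 0)/3 = C/3)
P(M) = 2*M*(-6 + M) (P(M) = (-6 + M)*(2*M) = 2*M*(-6 + M))
(q(a(1))*(-208))*P((-2 + D(-4))²) = ((8*(-5/1))*(-208))*(2*(-2 + (⅓)*(-4))²*(-6 + (-2 + (⅓)*(-4))²)) = ((8*(-5*1))*(-208))*(2*(-2 - 4/3)²*(-6 + (-2 - 4/3)²)) = ((8*(-5))*(-208))*(2*(-10/3)²*(-6 + (-10/3)²)) = (-40*(-208))*(2*(100/9)*(-6 + 100/9)) = 8320*(2*(100/9)*(46/9)) = 8320*(9200/81) = 76544000/81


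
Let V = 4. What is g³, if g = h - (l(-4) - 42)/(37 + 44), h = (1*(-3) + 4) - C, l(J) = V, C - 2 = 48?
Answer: -60744803491/531441 ≈ -1.1430e+5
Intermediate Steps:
C = 50 (C = 2 + 48 = 50)
l(J) = 4
h = -49 (h = (1*(-3) + 4) - 1*50 = (-3 + 4) - 50 = 1 - 50 = -49)
g = -3931/81 (g = -49 - (4 - 42)/(37 + 44) = -49 - (-38)/81 = -49 - 1*(-38/81) = -49 + 38/81 = -3931/81 ≈ -48.531)
g³ = (-3931/81)³ = -60744803491/531441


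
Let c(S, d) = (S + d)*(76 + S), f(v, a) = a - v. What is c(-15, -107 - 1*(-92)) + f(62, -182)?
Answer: -2074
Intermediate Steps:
c(S, d) = (76 + S)*(S + d)
c(-15, -107 - 1*(-92)) + f(62, -182) = ((-15)**2 + 76*(-15) + 76*(-107 - 1*(-92)) - 15*(-107 - 1*(-92))) + (-182 - 1*62) = (225 - 1140 + 76*(-107 + 92) - 15*(-107 + 92)) + (-182 - 62) = (225 - 1140 + 76*(-15) - 15*(-15)) - 244 = (225 - 1140 - 1140 + 225) - 244 = -1830 - 244 = -2074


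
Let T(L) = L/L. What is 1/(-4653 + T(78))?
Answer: -1/4652 ≈ -0.00021496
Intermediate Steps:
T(L) = 1
1/(-4653 + T(78)) = 1/(-4653 + 1) = 1/(-4652) = -1/4652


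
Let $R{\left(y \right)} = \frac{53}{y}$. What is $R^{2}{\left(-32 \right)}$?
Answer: $\frac{2809}{1024} \approx 2.7432$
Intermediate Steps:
$R^{2}{\left(-32 \right)} = \left(\frac{53}{-32}\right)^{2} = \left(53 \left(- \frac{1}{32}\right)\right)^{2} = \left(- \frac{53}{32}\right)^{2} = \frac{2809}{1024}$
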